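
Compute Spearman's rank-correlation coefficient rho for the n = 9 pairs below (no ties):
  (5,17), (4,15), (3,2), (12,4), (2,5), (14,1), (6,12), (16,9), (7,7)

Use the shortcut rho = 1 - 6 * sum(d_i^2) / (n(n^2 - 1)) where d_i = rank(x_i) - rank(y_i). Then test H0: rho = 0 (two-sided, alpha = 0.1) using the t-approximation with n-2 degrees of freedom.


Step 1: Rank x and y separately (midranks; no ties here).
rank(x): 5->4, 4->3, 3->2, 12->7, 2->1, 14->8, 6->5, 16->9, 7->6
rank(y): 17->9, 15->8, 2->2, 4->3, 5->4, 1->1, 12->7, 9->6, 7->5
Step 2: d_i = R_x(i) - R_y(i); compute d_i^2.
  (4-9)^2=25, (3-8)^2=25, (2-2)^2=0, (7-3)^2=16, (1-4)^2=9, (8-1)^2=49, (5-7)^2=4, (9-6)^2=9, (6-5)^2=1
sum(d^2) = 138.
Step 3: rho = 1 - 6*138 / (9*(9^2 - 1)) = 1 - 828/720 = -0.150000.
Step 4: Under H0, t = rho * sqrt((n-2)/(1-rho^2)) = -0.4014 ~ t(7).
Step 5: Two-sided p-value from the t-distribution with 7 df = 0.700094.
Step 6: alpha = 0.1. fail to reject H0.

rho = -0.1500, p = 0.700094, fail to reject H0 at alpha = 0.1.


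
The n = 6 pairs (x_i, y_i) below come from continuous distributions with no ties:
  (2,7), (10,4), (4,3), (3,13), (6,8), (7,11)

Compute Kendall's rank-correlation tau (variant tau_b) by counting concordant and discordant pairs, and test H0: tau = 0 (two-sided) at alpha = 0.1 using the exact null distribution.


Step 1: Enumerate the 15 unordered pairs (i,j) with i<j and classify each by sign(x_j-x_i) * sign(y_j-y_i).
  (1,2):dx=+8,dy=-3->D; (1,3):dx=+2,dy=-4->D; (1,4):dx=+1,dy=+6->C; (1,5):dx=+4,dy=+1->C
  (1,6):dx=+5,dy=+4->C; (2,3):dx=-6,dy=-1->C; (2,4):dx=-7,dy=+9->D; (2,5):dx=-4,dy=+4->D
  (2,6):dx=-3,dy=+7->D; (3,4):dx=-1,dy=+10->D; (3,5):dx=+2,dy=+5->C; (3,6):dx=+3,dy=+8->C
  (4,5):dx=+3,dy=-5->D; (4,6):dx=+4,dy=-2->D; (5,6):dx=+1,dy=+3->C
Step 2: C = 7, D = 8, total pairs = 15.
Step 3: tau = (C - D)/(n(n-1)/2) = (7 - 8)/15 = -0.066667.
Step 4: Exact two-sided p-value (enumerate n! = 720 permutations of y under H0): p = 1.000000.
Step 5: alpha = 0.1. fail to reject H0.

tau_b = -0.0667 (C=7, D=8), p = 1.000000, fail to reject H0.


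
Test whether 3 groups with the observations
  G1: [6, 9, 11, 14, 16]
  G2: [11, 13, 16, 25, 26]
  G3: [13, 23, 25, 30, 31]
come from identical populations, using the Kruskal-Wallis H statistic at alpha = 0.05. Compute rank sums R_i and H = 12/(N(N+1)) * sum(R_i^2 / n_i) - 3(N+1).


Step 1: Combine all N = 15 observations and assign midranks.
sorted (value, group, rank): (6,G1,1), (9,G1,2), (11,G1,3.5), (11,G2,3.5), (13,G2,5.5), (13,G3,5.5), (14,G1,7), (16,G1,8.5), (16,G2,8.5), (23,G3,10), (25,G2,11.5), (25,G3,11.5), (26,G2,13), (30,G3,14), (31,G3,15)
Step 2: Sum ranks within each group.
R_1 = 22 (n_1 = 5)
R_2 = 42 (n_2 = 5)
R_3 = 56 (n_3 = 5)
Step 3: H = 12/(N(N+1)) * sum(R_i^2/n_i) - 3(N+1)
     = 12/(15*16) * (22^2/5 + 42^2/5 + 56^2/5) - 3*16
     = 0.050000 * 1076.8 - 48
     = 5.840000.
Step 4: Ties present; correction factor C = 1 - 24/(15^3 - 15) = 0.992857. Corrected H = 5.840000 / 0.992857 = 5.882014.
Step 5: Under H0, H ~ chi^2(2); p-value = 0.052813.
Step 6: alpha = 0.05. fail to reject H0.

H = 5.8820, df = 2, p = 0.052813, fail to reject H0.


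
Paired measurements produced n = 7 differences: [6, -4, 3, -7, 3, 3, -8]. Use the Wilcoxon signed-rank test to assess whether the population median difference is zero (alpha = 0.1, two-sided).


Step 1: Drop any zero differences (none here) and take |d_i|.
|d| = [6, 4, 3, 7, 3, 3, 8]
Step 2: Midrank |d_i| (ties get averaged ranks).
ranks: |6|->5, |4|->4, |3|->2, |7|->6, |3|->2, |3|->2, |8|->7
Step 3: Attach original signs; sum ranks with positive sign and with negative sign.
W+ = 5 + 2 + 2 + 2 = 11
W- = 4 + 6 + 7 = 17
(Check: W+ + W- = 28 should equal n(n+1)/2 = 28.)
Step 4: Test statistic W = min(W+, W-) = 11.
Step 5: Ties in |d|, so use the tie-corrected normal approximation.
        E[W] = n(n+1)/4 = 7*8/4 = 14.
        Tie groups: |d|=3 (t=3); sum(t^3 - t) = 24.
        Var[W] = n(n+1)(2n+1)/24 - sum(t^3-t)/48 = 840/24 - 24/48 = 34.5.
        z = (W - E[W]) / sqrt(Var[W]) = (11 - 14) / 5.8737 = -0.5108.
        Two-sided p = 2*Phi(z) = 0.609523.
Step 6: alpha = 0.1. fail to reject H0.

W+ = 11, W- = 17, W = min = 11, p = 0.609523, fail to reject H0.


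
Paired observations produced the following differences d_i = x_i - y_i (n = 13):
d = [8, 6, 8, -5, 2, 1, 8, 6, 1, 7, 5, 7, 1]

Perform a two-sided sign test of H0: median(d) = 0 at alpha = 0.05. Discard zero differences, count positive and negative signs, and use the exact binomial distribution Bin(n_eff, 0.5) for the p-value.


Step 1: Discard zero differences. Original n = 13; n_eff = number of nonzero differences = 13.
Nonzero differences (with sign): +8, +6, +8, -5, +2, +1, +8, +6, +1, +7, +5, +7, +1
Step 2: Count signs: positive = 12, negative = 1.
Step 3: Under H0: P(positive) = 0.5, so the number of positives S ~ Bin(13, 0.5).
Step 4: Two-sided exact p-value = sum of Bin(13,0.5) probabilities at or below the observed probability = 0.003418.
Step 5: alpha = 0.05. reject H0.

n_eff = 13, pos = 12, neg = 1, p = 0.003418, reject H0.


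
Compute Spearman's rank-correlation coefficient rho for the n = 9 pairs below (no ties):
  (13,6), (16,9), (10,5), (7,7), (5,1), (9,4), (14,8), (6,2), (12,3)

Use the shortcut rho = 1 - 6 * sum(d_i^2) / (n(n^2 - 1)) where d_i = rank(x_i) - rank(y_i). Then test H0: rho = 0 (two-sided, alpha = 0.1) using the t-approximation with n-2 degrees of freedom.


Step 1: Rank x and y separately (midranks; no ties here).
rank(x): 13->7, 16->9, 10->5, 7->3, 5->1, 9->4, 14->8, 6->2, 12->6
rank(y): 6->6, 9->9, 5->5, 7->7, 1->1, 4->4, 8->8, 2->2, 3->3
Step 2: d_i = R_x(i) - R_y(i); compute d_i^2.
  (7-6)^2=1, (9-9)^2=0, (5-5)^2=0, (3-7)^2=16, (1-1)^2=0, (4-4)^2=0, (8-8)^2=0, (2-2)^2=0, (6-3)^2=9
sum(d^2) = 26.
Step 3: rho = 1 - 6*26 / (9*(9^2 - 1)) = 1 - 156/720 = 0.783333.
Step 4: Under H0, t = rho * sqrt((n-2)/(1-rho^2)) = 3.3341 ~ t(7).
Step 5: Two-sided p-value from the t-distribution with 7 df = 0.012520.
Step 6: alpha = 0.1. reject H0.

rho = 0.7833, p = 0.012520, reject H0 at alpha = 0.1.


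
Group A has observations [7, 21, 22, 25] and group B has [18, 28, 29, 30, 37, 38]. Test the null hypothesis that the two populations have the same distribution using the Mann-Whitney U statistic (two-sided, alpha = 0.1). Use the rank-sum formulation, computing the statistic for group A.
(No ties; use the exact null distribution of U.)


Step 1: Combine and sort all 10 observations; assign midranks.
sorted (value, group): (7,X), (18,Y), (21,X), (22,X), (25,X), (28,Y), (29,Y), (30,Y), (37,Y), (38,Y)
ranks: 7->1, 18->2, 21->3, 22->4, 25->5, 28->6, 29->7, 30->8, 37->9, 38->10
Step 2: Rank sum for X: R1 = 1 + 3 + 4 + 5 = 13.
Step 3: U_X = R1 - n1(n1+1)/2 = 13 - 4*5/2 = 13 - 10 = 3.
       U_Y = n1*n2 - U_X = 24 - 3 = 21.
Step 4: No ties, so the exact null distribution of U (based on enumerating the C(10,4) = 210 equally likely rank assignments) gives the two-sided p-value.
Step 5: p-value = 0.066667; compare to alpha = 0.1. reject H0.

U_X = 3, p = 0.066667, reject H0 at alpha = 0.1.


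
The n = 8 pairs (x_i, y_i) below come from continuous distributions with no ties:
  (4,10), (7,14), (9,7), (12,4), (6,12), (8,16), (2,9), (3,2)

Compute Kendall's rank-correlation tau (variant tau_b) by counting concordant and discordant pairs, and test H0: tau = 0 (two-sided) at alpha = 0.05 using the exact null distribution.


Step 1: Enumerate the 28 unordered pairs (i,j) with i<j and classify each by sign(x_j-x_i) * sign(y_j-y_i).
  (1,2):dx=+3,dy=+4->C; (1,3):dx=+5,dy=-3->D; (1,4):dx=+8,dy=-6->D; (1,5):dx=+2,dy=+2->C
  (1,6):dx=+4,dy=+6->C; (1,7):dx=-2,dy=-1->C; (1,8):dx=-1,dy=-8->C; (2,3):dx=+2,dy=-7->D
  (2,4):dx=+5,dy=-10->D; (2,5):dx=-1,dy=-2->C; (2,6):dx=+1,dy=+2->C; (2,7):dx=-5,dy=-5->C
  (2,8):dx=-4,dy=-12->C; (3,4):dx=+3,dy=-3->D; (3,5):dx=-3,dy=+5->D; (3,6):dx=-1,dy=+9->D
  (3,7):dx=-7,dy=+2->D; (3,8):dx=-6,dy=-5->C; (4,5):dx=-6,dy=+8->D; (4,6):dx=-4,dy=+12->D
  (4,7):dx=-10,dy=+5->D; (4,8):dx=-9,dy=-2->C; (5,6):dx=+2,dy=+4->C; (5,7):dx=-4,dy=-3->C
  (5,8):dx=-3,dy=-10->C; (6,7):dx=-6,dy=-7->C; (6,8):dx=-5,dy=-14->C; (7,8):dx=+1,dy=-7->D
Step 2: C = 16, D = 12, total pairs = 28.
Step 3: tau = (C - D)/(n(n-1)/2) = (16 - 12)/28 = 0.142857.
Step 4: Exact two-sided p-value (enumerate n! = 40320 permutations of y under H0): p = 0.719544.
Step 5: alpha = 0.05. fail to reject H0.

tau_b = 0.1429 (C=16, D=12), p = 0.719544, fail to reject H0.


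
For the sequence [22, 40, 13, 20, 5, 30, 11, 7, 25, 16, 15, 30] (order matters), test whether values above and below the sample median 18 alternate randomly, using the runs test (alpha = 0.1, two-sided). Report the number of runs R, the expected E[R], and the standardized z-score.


Step 1: Compute median = 18; label A = above, B = below.
Labels in order: AABABABBABBA  (n_A = 6, n_B = 6)
Step 2: Count runs R = 9.
Step 3: Under H0 (random ordering), E[R] = 2*n_A*n_B/(n_A+n_B) + 1 = 2*6*6/12 + 1 = 7.0000.
        Var[R] = 2*n_A*n_B*(2*n_A*n_B - n_A - n_B) / ((n_A+n_B)^2 * (n_A+n_B-1)) = 4320/1584 = 2.7273.
        SD[R] = 1.6514.
Step 4: Continuity-corrected z = (R - 0.5 - E[R]) / SD[R] = (9 - 0.5 - 7.0000) / 1.6514 = 0.9083.
Step 5: Two-sided p-value via normal approximation = 2*(1 - Phi(|z|)) = 0.363722.
Step 6: alpha = 0.1. fail to reject H0.

R = 9, z = 0.9083, p = 0.363722, fail to reject H0.


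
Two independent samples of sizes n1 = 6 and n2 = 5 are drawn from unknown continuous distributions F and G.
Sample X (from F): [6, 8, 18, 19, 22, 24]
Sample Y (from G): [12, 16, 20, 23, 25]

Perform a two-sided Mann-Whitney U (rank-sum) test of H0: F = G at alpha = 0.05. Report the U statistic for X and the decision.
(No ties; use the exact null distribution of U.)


Step 1: Combine and sort all 11 observations; assign midranks.
sorted (value, group): (6,X), (8,X), (12,Y), (16,Y), (18,X), (19,X), (20,Y), (22,X), (23,Y), (24,X), (25,Y)
ranks: 6->1, 8->2, 12->3, 16->4, 18->5, 19->6, 20->7, 22->8, 23->9, 24->10, 25->11
Step 2: Rank sum for X: R1 = 1 + 2 + 5 + 6 + 8 + 10 = 32.
Step 3: U_X = R1 - n1(n1+1)/2 = 32 - 6*7/2 = 32 - 21 = 11.
       U_Y = n1*n2 - U_X = 30 - 11 = 19.
Step 4: No ties, so the exact null distribution of U (based on enumerating the C(11,6) = 462 equally likely rank assignments) gives the two-sided p-value.
Step 5: p-value = 0.536797; compare to alpha = 0.05. fail to reject H0.

U_X = 11, p = 0.536797, fail to reject H0 at alpha = 0.05.


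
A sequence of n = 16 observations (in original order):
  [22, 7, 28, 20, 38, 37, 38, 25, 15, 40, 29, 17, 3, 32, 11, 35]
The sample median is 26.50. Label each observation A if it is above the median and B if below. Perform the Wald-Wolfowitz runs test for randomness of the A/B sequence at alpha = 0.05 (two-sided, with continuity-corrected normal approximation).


Step 1: Compute median = 26.50; label A = above, B = below.
Labels in order: BBABAAABBAABBABA  (n_A = 8, n_B = 8)
Step 2: Count runs R = 10.
Step 3: Under H0 (random ordering), E[R] = 2*n_A*n_B/(n_A+n_B) + 1 = 2*8*8/16 + 1 = 9.0000.
        Var[R] = 2*n_A*n_B*(2*n_A*n_B - n_A - n_B) / ((n_A+n_B)^2 * (n_A+n_B-1)) = 14336/3840 = 3.7333.
        SD[R] = 1.9322.
Step 4: Continuity-corrected z = (R - 0.5 - E[R]) / SD[R] = (10 - 0.5 - 9.0000) / 1.9322 = 0.2588.
Step 5: Two-sided p-value via normal approximation = 2*(1 - Phi(|z|)) = 0.795809.
Step 6: alpha = 0.05. fail to reject H0.

R = 10, z = 0.2588, p = 0.795809, fail to reject H0.


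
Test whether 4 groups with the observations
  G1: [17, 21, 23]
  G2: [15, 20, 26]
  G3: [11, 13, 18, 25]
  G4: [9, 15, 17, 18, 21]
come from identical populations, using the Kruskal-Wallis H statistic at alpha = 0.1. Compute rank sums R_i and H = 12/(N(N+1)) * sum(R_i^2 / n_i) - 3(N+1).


Step 1: Combine all N = 15 observations and assign midranks.
sorted (value, group, rank): (9,G4,1), (11,G3,2), (13,G3,3), (15,G2,4.5), (15,G4,4.5), (17,G1,6.5), (17,G4,6.5), (18,G3,8.5), (18,G4,8.5), (20,G2,10), (21,G1,11.5), (21,G4,11.5), (23,G1,13), (25,G3,14), (26,G2,15)
Step 2: Sum ranks within each group.
R_1 = 31 (n_1 = 3)
R_2 = 29.5 (n_2 = 3)
R_3 = 27.5 (n_3 = 4)
R_4 = 32 (n_4 = 5)
Step 3: H = 12/(N(N+1)) * sum(R_i^2/n_i) - 3(N+1)
     = 12/(15*16) * (31^2/3 + 29.5^2/3 + 27.5^2/4 + 32^2/5) - 3*16
     = 0.050000 * 1004.28 - 48
     = 2.213958.
Step 4: Ties present; correction factor C = 1 - 24/(15^3 - 15) = 0.992857. Corrected H = 2.213958 / 0.992857 = 2.229886.
Step 5: Under H0, H ~ chi^2(3); p-value = 0.526086.
Step 6: alpha = 0.1. fail to reject H0.

H = 2.2299, df = 3, p = 0.526086, fail to reject H0.


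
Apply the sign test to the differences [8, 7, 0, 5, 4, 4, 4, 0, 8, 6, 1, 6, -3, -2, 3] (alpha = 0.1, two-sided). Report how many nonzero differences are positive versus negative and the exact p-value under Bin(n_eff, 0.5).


Step 1: Discard zero differences. Original n = 15; n_eff = number of nonzero differences = 13.
Nonzero differences (with sign): +8, +7, +5, +4, +4, +4, +8, +6, +1, +6, -3, -2, +3
Step 2: Count signs: positive = 11, negative = 2.
Step 3: Under H0: P(positive) = 0.5, so the number of positives S ~ Bin(13, 0.5).
Step 4: Two-sided exact p-value = sum of Bin(13,0.5) probabilities at or below the observed probability = 0.022461.
Step 5: alpha = 0.1. reject H0.

n_eff = 13, pos = 11, neg = 2, p = 0.022461, reject H0.


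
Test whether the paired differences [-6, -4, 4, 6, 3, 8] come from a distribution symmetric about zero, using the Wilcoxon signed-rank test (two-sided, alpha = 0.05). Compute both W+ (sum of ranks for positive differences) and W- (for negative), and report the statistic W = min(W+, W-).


Step 1: Drop any zero differences (none here) and take |d_i|.
|d| = [6, 4, 4, 6, 3, 8]
Step 2: Midrank |d_i| (ties get averaged ranks).
ranks: |6|->4.5, |4|->2.5, |4|->2.5, |6|->4.5, |3|->1, |8|->6
Step 3: Attach original signs; sum ranks with positive sign and with negative sign.
W+ = 2.5 + 4.5 + 1 + 6 = 14
W- = 4.5 + 2.5 = 7
(Check: W+ + W- = 21 should equal n(n+1)/2 = 21.)
Step 4: Test statistic W = min(W+, W-) = 7.
Step 5: Ties in |d|, so use the tie-corrected normal approximation.
        E[W] = n(n+1)/4 = 6*7/4 = 10.5.
        Tie groups: |d|=4 (t=2), |d|=6 (t=2); sum(t^3 - t) = 12.
        Var[W] = n(n+1)(2n+1)/24 - sum(t^3-t)/48 = 546/24 - 12/48 = 22.5.
        z = (W - E[W]) / sqrt(Var[W]) = (7 - 10.5) / 4.7434 = -0.7379.
        Two-sided p = 2*Phi(z) = 0.460597.
Step 6: alpha = 0.05. fail to reject H0.

W+ = 14, W- = 7, W = min = 7, p = 0.460597, fail to reject H0.


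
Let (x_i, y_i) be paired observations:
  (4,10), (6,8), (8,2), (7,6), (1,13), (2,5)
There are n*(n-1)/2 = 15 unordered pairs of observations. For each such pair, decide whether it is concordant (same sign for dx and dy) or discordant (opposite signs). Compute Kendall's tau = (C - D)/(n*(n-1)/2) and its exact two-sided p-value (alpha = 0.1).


Step 1: Enumerate the 15 unordered pairs (i,j) with i<j and classify each by sign(x_j-x_i) * sign(y_j-y_i).
  (1,2):dx=+2,dy=-2->D; (1,3):dx=+4,dy=-8->D; (1,4):dx=+3,dy=-4->D; (1,5):dx=-3,dy=+3->D
  (1,6):dx=-2,dy=-5->C; (2,3):dx=+2,dy=-6->D; (2,4):dx=+1,dy=-2->D; (2,5):dx=-5,dy=+5->D
  (2,6):dx=-4,dy=-3->C; (3,4):dx=-1,dy=+4->D; (3,5):dx=-7,dy=+11->D; (3,6):dx=-6,dy=+3->D
  (4,5):dx=-6,dy=+7->D; (4,6):dx=-5,dy=-1->C; (5,6):dx=+1,dy=-8->D
Step 2: C = 3, D = 12, total pairs = 15.
Step 3: tau = (C - D)/(n(n-1)/2) = (3 - 12)/15 = -0.600000.
Step 4: Exact two-sided p-value (enumerate n! = 720 permutations of y under H0): p = 0.136111.
Step 5: alpha = 0.1. fail to reject H0.

tau_b = -0.6000 (C=3, D=12), p = 0.136111, fail to reject H0.


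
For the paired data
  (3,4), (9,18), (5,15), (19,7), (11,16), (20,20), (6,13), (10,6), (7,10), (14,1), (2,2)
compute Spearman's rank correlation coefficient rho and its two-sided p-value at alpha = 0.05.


Step 1: Rank x and y separately (midranks; no ties here).
rank(x): 3->2, 9->6, 5->3, 19->10, 11->8, 20->11, 6->4, 10->7, 7->5, 14->9, 2->1
rank(y): 4->3, 18->10, 15->8, 7->5, 16->9, 20->11, 13->7, 6->4, 10->6, 1->1, 2->2
Step 2: d_i = R_x(i) - R_y(i); compute d_i^2.
  (2-3)^2=1, (6-10)^2=16, (3-8)^2=25, (10-5)^2=25, (8-9)^2=1, (11-11)^2=0, (4-7)^2=9, (7-4)^2=9, (5-6)^2=1, (9-1)^2=64, (1-2)^2=1
sum(d^2) = 152.
Step 3: rho = 1 - 6*152 / (11*(11^2 - 1)) = 1 - 912/1320 = 0.309091.
Step 4: Under H0, t = rho * sqrt((n-2)/(1-rho^2)) = 0.9750 ~ t(9).
Step 5: Two-sided p-value from the t-distribution with 9 df = 0.355028.
Step 6: alpha = 0.05. fail to reject H0.

rho = 0.3091, p = 0.355028, fail to reject H0 at alpha = 0.05.


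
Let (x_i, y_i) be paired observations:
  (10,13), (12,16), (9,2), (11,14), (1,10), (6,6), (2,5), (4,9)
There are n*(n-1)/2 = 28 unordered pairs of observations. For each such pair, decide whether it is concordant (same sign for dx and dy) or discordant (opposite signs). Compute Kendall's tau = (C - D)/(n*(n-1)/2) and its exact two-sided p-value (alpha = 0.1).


Step 1: Enumerate the 28 unordered pairs (i,j) with i<j and classify each by sign(x_j-x_i) * sign(y_j-y_i).
  (1,2):dx=+2,dy=+3->C; (1,3):dx=-1,dy=-11->C; (1,4):dx=+1,dy=+1->C; (1,5):dx=-9,dy=-3->C
  (1,6):dx=-4,dy=-7->C; (1,7):dx=-8,dy=-8->C; (1,8):dx=-6,dy=-4->C; (2,3):dx=-3,dy=-14->C
  (2,4):dx=-1,dy=-2->C; (2,5):dx=-11,dy=-6->C; (2,6):dx=-6,dy=-10->C; (2,7):dx=-10,dy=-11->C
  (2,8):dx=-8,dy=-7->C; (3,4):dx=+2,dy=+12->C; (3,5):dx=-8,dy=+8->D; (3,6):dx=-3,dy=+4->D
  (3,7):dx=-7,dy=+3->D; (3,8):dx=-5,dy=+7->D; (4,5):dx=-10,dy=-4->C; (4,6):dx=-5,dy=-8->C
  (4,7):dx=-9,dy=-9->C; (4,8):dx=-7,dy=-5->C; (5,6):dx=+5,dy=-4->D; (5,7):dx=+1,dy=-5->D
  (5,8):dx=+3,dy=-1->D; (6,7):dx=-4,dy=-1->C; (6,8):dx=-2,dy=+3->D; (7,8):dx=+2,dy=+4->C
Step 2: C = 20, D = 8, total pairs = 28.
Step 3: tau = (C - D)/(n(n-1)/2) = (20 - 8)/28 = 0.428571.
Step 4: Exact two-sided p-value (enumerate n! = 40320 permutations of y under H0): p = 0.178869.
Step 5: alpha = 0.1. fail to reject H0.

tau_b = 0.4286 (C=20, D=8), p = 0.178869, fail to reject H0.


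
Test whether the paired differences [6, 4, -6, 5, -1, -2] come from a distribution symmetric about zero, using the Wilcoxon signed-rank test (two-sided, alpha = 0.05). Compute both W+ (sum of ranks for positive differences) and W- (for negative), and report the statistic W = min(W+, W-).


Step 1: Drop any zero differences (none here) and take |d_i|.
|d| = [6, 4, 6, 5, 1, 2]
Step 2: Midrank |d_i| (ties get averaged ranks).
ranks: |6|->5.5, |4|->3, |6|->5.5, |5|->4, |1|->1, |2|->2
Step 3: Attach original signs; sum ranks with positive sign and with negative sign.
W+ = 5.5 + 3 + 4 = 12.5
W- = 5.5 + 1 + 2 = 8.5
(Check: W+ + W- = 21 should equal n(n+1)/2 = 21.)
Step 4: Test statistic W = min(W+, W-) = 8.5.
Step 5: Ties in |d|, so use the tie-corrected normal approximation.
        E[W] = n(n+1)/4 = 6*7/4 = 10.5.
        Tie groups: |d|=6 (t=2); sum(t^3 - t) = 6.
        Var[W] = n(n+1)(2n+1)/24 - sum(t^3-t)/48 = 546/24 - 6/48 = 22.625.
        z = (W - E[W]) / sqrt(Var[W]) = (8.5 - 10.5) / 4.7566 = -0.4205.
        Two-sided p = 2*Phi(z) = 0.674142.
Step 6: alpha = 0.05. fail to reject H0.

W+ = 12.5, W- = 8.5, W = min = 8.5, p = 0.674142, fail to reject H0.


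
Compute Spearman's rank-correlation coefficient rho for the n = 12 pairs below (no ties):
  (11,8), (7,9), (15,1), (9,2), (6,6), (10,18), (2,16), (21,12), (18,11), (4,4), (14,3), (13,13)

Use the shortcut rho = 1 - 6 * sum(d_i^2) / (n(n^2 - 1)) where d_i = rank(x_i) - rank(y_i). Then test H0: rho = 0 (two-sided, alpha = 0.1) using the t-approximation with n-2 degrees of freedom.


Step 1: Rank x and y separately (midranks; no ties here).
rank(x): 11->7, 7->4, 15->10, 9->5, 6->3, 10->6, 2->1, 21->12, 18->11, 4->2, 14->9, 13->8
rank(y): 8->6, 9->7, 1->1, 2->2, 6->5, 18->12, 16->11, 12->9, 11->8, 4->4, 3->3, 13->10
Step 2: d_i = R_x(i) - R_y(i); compute d_i^2.
  (7-6)^2=1, (4-7)^2=9, (10-1)^2=81, (5-2)^2=9, (3-5)^2=4, (6-12)^2=36, (1-11)^2=100, (12-9)^2=9, (11-8)^2=9, (2-4)^2=4, (9-3)^2=36, (8-10)^2=4
sum(d^2) = 302.
Step 3: rho = 1 - 6*302 / (12*(12^2 - 1)) = 1 - 1812/1716 = -0.055944.
Step 4: Under H0, t = rho * sqrt((n-2)/(1-rho^2)) = -0.1772 ~ t(10).
Step 5: Two-sided p-value from the t-distribution with 10 df = 0.862898.
Step 6: alpha = 0.1. fail to reject H0.

rho = -0.0559, p = 0.862898, fail to reject H0 at alpha = 0.1.


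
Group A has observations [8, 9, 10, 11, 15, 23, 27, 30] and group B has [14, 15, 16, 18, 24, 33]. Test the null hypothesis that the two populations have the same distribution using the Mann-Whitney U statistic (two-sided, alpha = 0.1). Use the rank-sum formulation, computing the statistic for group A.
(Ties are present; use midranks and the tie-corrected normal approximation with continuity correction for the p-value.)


Step 1: Combine and sort all 14 observations; assign midranks.
sorted (value, group): (8,X), (9,X), (10,X), (11,X), (14,Y), (15,X), (15,Y), (16,Y), (18,Y), (23,X), (24,Y), (27,X), (30,X), (33,Y)
ranks: 8->1, 9->2, 10->3, 11->4, 14->5, 15->6.5, 15->6.5, 16->8, 18->9, 23->10, 24->11, 27->12, 30->13, 33->14
Step 2: Rank sum for X: R1 = 1 + 2 + 3 + 4 + 6.5 + 10 + 12 + 13 = 51.5.
Step 3: U_X = R1 - n1(n1+1)/2 = 51.5 - 8*9/2 = 51.5 - 36 = 15.5.
       U_Y = n1*n2 - U_X = 48 - 15.5 = 32.5.
Step 4: Ties are present, so use the tie-corrected normal approximation (with continuity correction) for the p-value.
Step 5: p-value = 0.301168; compare to alpha = 0.1. fail to reject H0.

U_X = 15.5, p = 0.301168, fail to reject H0 at alpha = 0.1.


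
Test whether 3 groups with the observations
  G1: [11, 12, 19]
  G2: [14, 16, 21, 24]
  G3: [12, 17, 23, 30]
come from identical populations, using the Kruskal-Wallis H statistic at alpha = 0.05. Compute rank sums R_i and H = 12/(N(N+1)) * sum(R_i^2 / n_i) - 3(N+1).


Step 1: Combine all N = 11 observations and assign midranks.
sorted (value, group, rank): (11,G1,1), (12,G1,2.5), (12,G3,2.5), (14,G2,4), (16,G2,5), (17,G3,6), (19,G1,7), (21,G2,8), (23,G3,9), (24,G2,10), (30,G3,11)
Step 2: Sum ranks within each group.
R_1 = 10.5 (n_1 = 3)
R_2 = 27 (n_2 = 4)
R_3 = 28.5 (n_3 = 4)
Step 3: H = 12/(N(N+1)) * sum(R_i^2/n_i) - 3(N+1)
     = 12/(11*12) * (10.5^2/3 + 27^2/4 + 28.5^2/4) - 3*12
     = 0.090909 * 422.062 - 36
     = 2.369318.
Step 4: Ties present; correction factor C = 1 - 6/(11^3 - 11) = 0.995455. Corrected H = 2.369318 / 0.995455 = 2.380137.
Step 5: Under H0, H ~ chi^2(2); p-value = 0.304200.
Step 6: alpha = 0.05. fail to reject H0.

H = 2.3801, df = 2, p = 0.304200, fail to reject H0.


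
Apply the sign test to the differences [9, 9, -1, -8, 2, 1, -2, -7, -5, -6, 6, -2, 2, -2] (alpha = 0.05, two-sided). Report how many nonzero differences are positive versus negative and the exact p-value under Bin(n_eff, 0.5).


Step 1: Discard zero differences. Original n = 14; n_eff = number of nonzero differences = 14.
Nonzero differences (with sign): +9, +9, -1, -8, +2, +1, -2, -7, -5, -6, +6, -2, +2, -2
Step 2: Count signs: positive = 6, negative = 8.
Step 3: Under H0: P(positive) = 0.5, so the number of positives S ~ Bin(14, 0.5).
Step 4: Two-sided exact p-value = sum of Bin(14,0.5) probabilities at or below the observed probability = 0.790527.
Step 5: alpha = 0.05. fail to reject H0.

n_eff = 14, pos = 6, neg = 8, p = 0.790527, fail to reject H0.


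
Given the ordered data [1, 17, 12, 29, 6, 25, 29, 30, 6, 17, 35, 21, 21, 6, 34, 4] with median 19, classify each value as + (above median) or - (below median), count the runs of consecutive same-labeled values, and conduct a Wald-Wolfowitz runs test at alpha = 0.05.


Step 1: Compute median = 19; label A = above, B = below.
Labels in order: BBBABAAABBAAABAB  (n_A = 8, n_B = 8)
Step 2: Count runs R = 9.
Step 3: Under H0 (random ordering), E[R] = 2*n_A*n_B/(n_A+n_B) + 1 = 2*8*8/16 + 1 = 9.0000.
        Var[R] = 2*n_A*n_B*(2*n_A*n_B - n_A - n_B) / ((n_A+n_B)^2 * (n_A+n_B-1)) = 14336/3840 = 3.7333.
        SD[R] = 1.9322.
Step 4: R = E[R], so z = 0 with no continuity correction.
Step 5: Two-sided p-value via normal approximation = 2*(1 - Phi(|z|)) = 1.000000.
Step 6: alpha = 0.05. fail to reject H0.

R = 9, z = 0.0000, p = 1.000000, fail to reject H0.


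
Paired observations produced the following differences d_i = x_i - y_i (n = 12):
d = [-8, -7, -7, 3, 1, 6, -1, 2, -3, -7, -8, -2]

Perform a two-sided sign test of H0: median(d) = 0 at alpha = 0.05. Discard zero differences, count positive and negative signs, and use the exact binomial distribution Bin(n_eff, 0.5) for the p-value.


Step 1: Discard zero differences. Original n = 12; n_eff = number of nonzero differences = 12.
Nonzero differences (with sign): -8, -7, -7, +3, +1, +6, -1, +2, -3, -7, -8, -2
Step 2: Count signs: positive = 4, negative = 8.
Step 3: Under H0: P(positive) = 0.5, so the number of positives S ~ Bin(12, 0.5).
Step 4: Two-sided exact p-value = sum of Bin(12,0.5) probabilities at or below the observed probability = 0.387695.
Step 5: alpha = 0.05. fail to reject H0.

n_eff = 12, pos = 4, neg = 8, p = 0.387695, fail to reject H0.


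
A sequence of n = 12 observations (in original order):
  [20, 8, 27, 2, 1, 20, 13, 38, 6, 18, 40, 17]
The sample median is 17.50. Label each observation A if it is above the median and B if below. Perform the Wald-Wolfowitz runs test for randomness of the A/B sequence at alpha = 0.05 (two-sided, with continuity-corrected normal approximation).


Step 1: Compute median = 17.50; label A = above, B = below.
Labels in order: ABABBABABAAB  (n_A = 6, n_B = 6)
Step 2: Count runs R = 10.
Step 3: Under H0 (random ordering), E[R] = 2*n_A*n_B/(n_A+n_B) + 1 = 2*6*6/12 + 1 = 7.0000.
        Var[R] = 2*n_A*n_B*(2*n_A*n_B - n_A - n_B) / ((n_A+n_B)^2 * (n_A+n_B-1)) = 4320/1584 = 2.7273.
        SD[R] = 1.6514.
Step 4: Continuity-corrected z = (R - 0.5 - E[R]) / SD[R] = (10 - 0.5 - 7.0000) / 1.6514 = 1.5138.
Step 5: Two-sided p-value via normal approximation = 2*(1 - Phi(|z|)) = 0.130070.
Step 6: alpha = 0.05. fail to reject H0.

R = 10, z = 1.5138, p = 0.130070, fail to reject H0.


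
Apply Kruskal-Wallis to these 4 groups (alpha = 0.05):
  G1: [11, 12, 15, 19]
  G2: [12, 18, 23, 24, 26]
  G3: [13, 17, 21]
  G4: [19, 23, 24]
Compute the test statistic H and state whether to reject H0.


Step 1: Combine all N = 15 observations and assign midranks.
sorted (value, group, rank): (11,G1,1), (12,G1,2.5), (12,G2,2.5), (13,G3,4), (15,G1,5), (17,G3,6), (18,G2,7), (19,G1,8.5), (19,G4,8.5), (21,G3,10), (23,G2,11.5), (23,G4,11.5), (24,G2,13.5), (24,G4,13.5), (26,G2,15)
Step 2: Sum ranks within each group.
R_1 = 17 (n_1 = 4)
R_2 = 49.5 (n_2 = 5)
R_3 = 20 (n_3 = 3)
R_4 = 33.5 (n_4 = 3)
Step 3: H = 12/(N(N+1)) * sum(R_i^2/n_i) - 3(N+1)
     = 12/(15*16) * (17^2/4 + 49.5^2/5 + 20^2/3 + 33.5^2/3) - 3*16
     = 0.050000 * 1069.72 - 48
     = 5.485833.
Step 4: Ties present; correction factor C = 1 - 24/(15^3 - 15) = 0.992857. Corrected H = 5.485833 / 0.992857 = 5.525300.
Step 5: Under H0, H ~ chi^2(3); p-value = 0.137133.
Step 6: alpha = 0.05. fail to reject H0.

H = 5.5253, df = 3, p = 0.137133, fail to reject H0.


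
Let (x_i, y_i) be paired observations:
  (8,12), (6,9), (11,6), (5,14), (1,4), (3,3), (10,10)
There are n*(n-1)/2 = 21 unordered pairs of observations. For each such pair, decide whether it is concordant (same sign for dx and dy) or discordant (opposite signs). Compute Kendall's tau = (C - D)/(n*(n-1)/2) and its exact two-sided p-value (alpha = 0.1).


Step 1: Enumerate the 21 unordered pairs (i,j) with i<j and classify each by sign(x_j-x_i) * sign(y_j-y_i).
  (1,2):dx=-2,dy=-3->C; (1,3):dx=+3,dy=-6->D; (1,4):dx=-3,dy=+2->D; (1,5):dx=-7,dy=-8->C
  (1,6):dx=-5,dy=-9->C; (1,7):dx=+2,dy=-2->D; (2,3):dx=+5,dy=-3->D; (2,4):dx=-1,dy=+5->D
  (2,5):dx=-5,dy=-5->C; (2,6):dx=-3,dy=-6->C; (2,7):dx=+4,dy=+1->C; (3,4):dx=-6,dy=+8->D
  (3,5):dx=-10,dy=-2->C; (3,6):dx=-8,dy=-3->C; (3,7):dx=-1,dy=+4->D; (4,5):dx=-4,dy=-10->C
  (4,6):dx=-2,dy=-11->C; (4,7):dx=+5,dy=-4->D; (5,6):dx=+2,dy=-1->D; (5,7):dx=+9,dy=+6->C
  (6,7):dx=+7,dy=+7->C
Step 2: C = 12, D = 9, total pairs = 21.
Step 3: tau = (C - D)/(n(n-1)/2) = (12 - 9)/21 = 0.142857.
Step 4: Exact two-sided p-value (enumerate n! = 5040 permutations of y under H0): p = 0.772619.
Step 5: alpha = 0.1. fail to reject H0.

tau_b = 0.1429 (C=12, D=9), p = 0.772619, fail to reject H0.


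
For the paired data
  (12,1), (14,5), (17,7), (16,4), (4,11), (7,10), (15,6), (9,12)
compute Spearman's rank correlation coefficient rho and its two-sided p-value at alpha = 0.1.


Step 1: Rank x and y separately (midranks; no ties here).
rank(x): 12->4, 14->5, 17->8, 16->7, 4->1, 7->2, 15->6, 9->3
rank(y): 1->1, 5->3, 7->5, 4->2, 11->7, 10->6, 6->4, 12->8
Step 2: d_i = R_x(i) - R_y(i); compute d_i^2.
  (4-1)^2=9, (5-3)^2=4, (8-5)^2=9, (7-2)^2=25, (1-7)^2=36, (2-6)^2=16, (6-4)^2=4, (3-8)^2=25
sum(d^2) = 128.
Step 3: rho = 1 - 6*128 / (8*(8^2 - 1)) = 1 - 768/504 = -0.523810.
Step 4: Under H0, t = rho * sqrt((n-2)/(1-rho^2)) = -1.5062 ~ t(6).
Step 5: Two-sided p-value from the t-distribution with 6 df = 0.182721.
Step 6: alpha = 0.1. fail to reject H0.

rho = -0.5238, p = 0.182721, fail to reject H0 at alpha = 0.1.


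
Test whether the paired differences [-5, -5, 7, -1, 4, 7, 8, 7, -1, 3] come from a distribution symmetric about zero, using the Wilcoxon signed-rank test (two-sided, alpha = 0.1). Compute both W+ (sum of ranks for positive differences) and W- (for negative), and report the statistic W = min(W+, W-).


Step 1: Drop any zero differences (none here) and take |d_i|.
|d| = [5, 5, 7, 1, 4, 7, 8, 7, 1, 3]
Step 2: Midrank |d_i| (ties get averaged ranks).
ranks: |5|->5.5, |5|->5.5, |7|->8, |1|->1.5, |4|->4, |7|->8, |8|->10, |7|->8, |1|->1.5, |3|->3
Step 3: Attach original signs; sum ranks with positive sign and with negative sign.
W+ = 8 + 4 + 8 + 10 + 8 + 3 = 41
W- = 5.5 + 5.5 + 1.5 + 1.5 = 14
(Check: W+ + W- = 55 should equal n(n+1)/2 = 55.)
Step 4: Test statistic W = min(W+, W-) = 14.
Step 5: Ties in |d|, so use the tie-corrected normal approximation.
        E[W] = n(n+1)/4 = 10*11/4 = 27.5.
        Tie groups: |d|=1 (t=2), |d|=5 (t=2), |d|=7 (t=3); sum(t^3 - t) = 36.
        Var[W] = n(n+1)(2n+1)/24 - sum(t^3-t)/48 = 2310/24 - 36/48 = 95.5.
        z = (W - E[W]) / sqrt(Var[W]) = (14 - 27.5) / 9.7724 = -1.3814.
        Two-sided p = 2*Phi(z) = 0.167144.
Step 6: alpha = 0.1. fail to reject H0.

W+ = 41, W- = 14, W = min = 14, p = 0.167144, fail to reject H0.


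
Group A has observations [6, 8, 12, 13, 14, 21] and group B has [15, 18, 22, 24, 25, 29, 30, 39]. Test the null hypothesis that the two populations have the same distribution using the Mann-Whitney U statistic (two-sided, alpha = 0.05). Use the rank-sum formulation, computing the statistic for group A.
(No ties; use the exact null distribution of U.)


Step 1: Combine and sort all 14 observations; assign midranks.
sorted (value, group): (6,X), (8,X), (12,X), (13,X), (14,X), (15,Y), (18,Y), (21,X), (22,Y), (24,Y), (25,Y), (29,Y), (30,Y), (39,Y)
ranks: 6->1, 8->2, 12->3, 13->4, 14->5, 15->6, 18->7, 21->8, 22->9, 24->10, 25->11, 29->12, 30->13, 39->14
Step 2: Rank sum for X: R1 = 1 + 2 + 3 + 4 + 5 + 8 = 23.
Step 3: U_X = R1 - n1(n1+1)/2 = 23 - 6*7/2 = 23 - 21 = 2.
       U_Y = n1*n2 - U_X = 48 - 2 = 46.
Step 4: No ties, so the exact null distribution of U (based on enumerating the C(14,6) = 3003 equally likely rank assignments) gives the two-sided p-value.
Step 5: p-value = 0.002664; compare to alpha = 0.05. reject H0.

U_X = 2, p = 0.002664, reject H0 at alpha = 0.05.


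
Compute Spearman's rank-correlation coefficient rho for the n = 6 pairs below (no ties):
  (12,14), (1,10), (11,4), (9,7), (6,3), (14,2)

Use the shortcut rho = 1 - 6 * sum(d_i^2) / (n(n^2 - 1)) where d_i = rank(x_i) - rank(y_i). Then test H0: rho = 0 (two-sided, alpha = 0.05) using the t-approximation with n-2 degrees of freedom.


Step 1: Rank x and y separately (midranks; no ties here).
rank(x): 12->5, 1->1, 11->4, 9->3, 6->2, 14->6
rank(y): 14->6, 10->5, 4->3, 7->4, 3->2, 2->1
Step 2: d_i = R_x(i) - R_y(i); compute d_i^2.
  (5-6)^2=1, (1-5)^2=16, (4-3)^2=1, (3-4)^2=1, (2-2)^2=0, (6-1)^2=25
sum(d^2) = 44.
Step 3: rho = 1 - 6*44 / (6*(6^2 - 1)) = 1 - 264/210 = -0.257143.
Step 4: Under H0, t = rho * sqrt((n-2)/(1-rho^2)) = -0.5322 ~ t(4).
Step 5: Two-sided p-value from the t-distribution with 4 df = 0.622787.
Step 6: alpha = 0.05. fail to reject H0.

rho = -0.2571, p = 0.622787, fail to reject H0 at alpha = 0.05.


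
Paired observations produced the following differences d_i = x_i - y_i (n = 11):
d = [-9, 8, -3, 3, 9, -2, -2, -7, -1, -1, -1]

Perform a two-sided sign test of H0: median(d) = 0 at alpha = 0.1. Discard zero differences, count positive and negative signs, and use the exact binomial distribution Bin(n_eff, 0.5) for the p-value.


Step 1: Discard zero differences. Original n = 11; n_eff = number of nonzero differences = 11.
Nonzero differences (with sign): -9, +8, -3, +3, +9, -2, -2, -7, -1, -1, -1
Step 2: Count signs: positive = 3, negative = 8.
Step 3: Under H0: P(positive) = 0.5, so the number of positives S ~ Bin(11, 0.5).
Step 4: Two-sided exact p-value = sum of Bin(11,0.5) probabilities at or below the observed probability = 0.226562.
Step 5: alpha = 0.1. fail to reject H0.

n_eff = 11, pos = 3, neg = 8, p = 0.226562, fail to reject H0.


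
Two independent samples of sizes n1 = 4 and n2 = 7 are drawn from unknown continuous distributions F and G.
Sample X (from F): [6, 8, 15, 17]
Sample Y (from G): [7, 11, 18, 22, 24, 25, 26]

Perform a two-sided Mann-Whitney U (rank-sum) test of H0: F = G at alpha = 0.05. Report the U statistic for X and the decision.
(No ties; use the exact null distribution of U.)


Step 1: Combine and sort all 11 observations; assign midranks.
sorted (value, group): (6,X), (7,Y), (8,X), (11,Y), (15,X), (17,X), (18,Y), (22,Y), (24,Y), (25,Y), (26,Y)
ranks: 6->1, 7->2, 8->3, 11->4, 15->5, 17->6, 18->7, 22->8, 24->9, 25->10, 26->11
Step 2: Rank sum for X: R1 = 1 + 3 + 5 + 6 = 15.
Step 3: U_X = R1 - n1(n1+1)/2 = 15 - 4*5/2 = 15 - 10 = 5.
       U_Y = n1*n2 - U_X = 28 - 5 = 23.
Step 4: No ties, so the exact null distribution of U (based on enumerating the C(11,4) = 330 equally likely rank assignments) gives the two-sided p-value.
Step 5: p-value = 0.109091; compare to alpha = 0.05. fail to reject H0.

U_X = 5, p = 0.109091, fail to reject H0 at alpha = 0.05.


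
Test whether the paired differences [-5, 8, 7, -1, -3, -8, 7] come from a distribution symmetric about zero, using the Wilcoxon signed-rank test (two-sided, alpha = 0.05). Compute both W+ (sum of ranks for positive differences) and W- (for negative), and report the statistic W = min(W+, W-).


Step 1: Drop any zero differences (none here) and take |d_i|.
|d| = [5, 8, 7, 1, 3, 8, 7]
Step 2: Midrank |d_i| (ties get averaged ranks).
ranks: |5|->3, |8|->6.5, |7|->4.5, |1|->1, |3|->2, |8|->6.5, |7|->4.5
Step 3: Attach original signs; sum ranks with positive sign and with negative sign.
W+ = 6.5 + 4.5 + 4.5 = 15.5
W- = 3 + 1 + 2 + 6.5 = 12.5
(Check: W+ + W- = 28 should equal n(n+1)/2 = 28.)
Step 4: Test statistic W = min(W+, W-) = 12.5.
Step 5: Ties in |d|, so use the tie-corrected normal approximation.
        E[W] = n(n+1)/4 = 7*8/4 = 14.
        Tie groups: |d|=7 (t=2), |d|=8 (t=2); sum(t^3 - t) = 12.
        Var[W] = n(n+1)(2n+1)/24 - sum(t^3-t)/48 = 840/24 - 12/48 = 34.75.
        z = (W - E[W]) / sqrt(Var[W]) = (12.5 - 14) / 5.8949 = -0.2545.
        Two-sided p = 2*Phi(z) = 0.799143.
Step 6: alpha = 0.05. fail to reject H0.

W+ = 15.5, W- = 12.5, W = min = 12.5, p = 0.799143, fail to reject H0.


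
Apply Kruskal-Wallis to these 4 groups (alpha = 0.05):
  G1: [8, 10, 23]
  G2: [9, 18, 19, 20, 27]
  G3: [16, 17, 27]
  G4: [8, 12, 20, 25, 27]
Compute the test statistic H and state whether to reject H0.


Step 1: Combine all N = 16 observations and assign midranks.
sorted (value, group, rank): (8,G1,1.5), (8,G4,1.5), (9,G2,3), (10,G1,4), (12,G4,5), (16,G3,6), (17,G3,7), (18,G2,8), (19,G2,9), (20,G2,10.5), (20,G4,10.5), (23,G1,12), (25,G4,13), (27,G2,15), (27,G3,15), (27,G4,15)
Step 2: Sum ranks within each group.
R_1 = 17.5 (n_1 = 3)
R_2 = 45.5 (n_2 = 5)
R_3 = 28 (n_3 = 3)
R_4 = 45 (n_4 = 5)
Step 3: H = 12/(N(N+1)) * sum(R_i^2/n_i) - 3(N+1)
     = 12/(16*17) * (17.5^2/3 + 45.5^2/5 + 28^2/3 + 45^2/5) - 3*17
     = 0.044118 * 1182.47 - 51
     = 1.167647.
Step 4: Ties present; correction factor C = 1 - 36/(16^3 - 16) = 0.991176. Corrected H = 1.167647 / 0.991176 = 1.178042.
Step 5: Under H0, H ~ chi^2(3); p-value = 0.758276.
Step 6: alpha = 0.05. fail to reject H0.

H = 1.1780, df = 3, p = 0.758276, fail to reject H0.


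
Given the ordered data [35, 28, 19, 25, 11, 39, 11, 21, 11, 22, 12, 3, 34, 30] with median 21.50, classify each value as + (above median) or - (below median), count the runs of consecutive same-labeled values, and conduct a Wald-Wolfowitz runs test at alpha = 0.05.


Step 1: Compute median = 21.50; label A = above, B = below.
Labels in order: AABABABBBABBAA  (n_A = 7, n_B = 7)
Step 2: Count runs R = 9.
Step 3: Under H0 (random ordering), E[R] = 2*n_A*n_B/(n_A+n_B) + 1 = 2*7*7/14 + 1 = 8.0000.
        Var[R] = 2*n_A*n_B*(2*n_A*n_B - n_A - n_B) / ((n_A+n_B)^2 * (n_A+n_B-1)) = 8232/2548 = 3.2308.
        SD[R] = 1.7974.
Step 4: Continuity-corrected z = (R - 0.5 - E[R]) / SD[R] = (9 - 0.5 - 8.0000) / 1.7974 = 0.2782.
Step 5: Two-sided p-value via normal approximation = 2*(1 - Phi(|z|)) = 0.780879.
Step 6: alpha = 0.05. fail to reject H0.

R = 9, z = 0.2782, p = 0.780879, fail to reject H0.


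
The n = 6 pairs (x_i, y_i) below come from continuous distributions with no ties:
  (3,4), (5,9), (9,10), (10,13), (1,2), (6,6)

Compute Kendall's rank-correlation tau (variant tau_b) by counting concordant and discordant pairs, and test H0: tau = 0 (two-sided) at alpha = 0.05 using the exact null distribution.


Step 1: Enumerate the 15 unordered pairs (i,j) with i<j and classify each by sign(x_j-x_i) * sign(y_j-y_i).
  (1,2):dx=+2,dy=+5->C; (1,3):dx=+6,dy=+6->C; (1,4):dx=+7,dy=+9->C; (1,5):dx=-2,dy=-2->C
  (1,6):dx=+3,dy=+2->C; (2,3):dx=+4,dy=+1->C; (2,4):dx=+5,dy=+4->C; (2,5):dx=-4,dy=-7->C
  (2,6):dx=+1,dy=-3->D; (3,4):dx=+1,dy=+3->C; (3,5):dx=-8,dy=-8->C; (3,6):dx=-3,dy=-4->C
  (4,5):dx=-9,dy=-11->C; (4,6):dx=-4,dy=-7->C; (5,6):dx=+5,dy=+4->C
Step 2: C = 14, D = 1, total pairs = 15.
Step 3: tau = (C - D)/(n(n-1)/2) = (14 - 1)/15 = 0.866667.
Step 4: Exact two-sided p-value (enumerate n! = 720 permutations of y under H0): p = 0.016667.
Step 5: alpha = 0.05. reject H0.

tau_b = 0.8667 (C=14, D=1), p = 0.016667, reject H0.


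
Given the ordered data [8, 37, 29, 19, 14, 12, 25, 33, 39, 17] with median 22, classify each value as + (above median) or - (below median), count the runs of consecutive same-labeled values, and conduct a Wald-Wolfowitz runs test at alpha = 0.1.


Step 1: Compute median = 22; label A = above, B = below.
Labels in order: BAABBBAAAB  (n_A = 5, n_B = 5)
Step 2: Count runs R = 5.
Step 3: Under H0 (random ordering), E[R] = 2*n_A*n_B/(n_A+n_B) + 1 = 2*5*5/10 + 1 = 6.0000.
        Var[R] = 2*n_A*n_B*(2*n_A*n_B - n_A - n_B) / ((n_A+n_B)^2 * (n_A+n_B-1)) = 2000/900 = 2.2222.
        SD[R] = 1.4907.
Step 4: Continuity-corrected z = (R + 0.5 - E[R]) / SD[R] = (5 + 0.5 - 6.0000) / 1.4907 = -0.3354.
Step 5: Two-sided p-value via normal approximation = 2*(1 - Phi(|z|)) = 0.737316.
Step 6: alpha = 0.1. fail to reject H0.

R = 5, z = -0.3354, p = 0.737316, fail to reject H0.


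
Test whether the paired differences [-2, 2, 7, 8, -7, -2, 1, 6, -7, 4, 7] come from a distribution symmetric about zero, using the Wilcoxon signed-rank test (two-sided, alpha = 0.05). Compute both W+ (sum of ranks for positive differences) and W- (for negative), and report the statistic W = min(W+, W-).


Step 1: Drop any zero differences (none here) and take |d_i|.
|d| = [2, 2, 7, 8, 7, 2, 1, 6, 7, 4, 7]
Step 2: Midrank |d_i| (ties get averaged ranks).
ranks: |2|->3, |2|->3, |7|->8.5, |8|->11, |7|->8.5, |2|->3, |1|->1, |6|->6, |7|->8.5, |4|->5, |7|->8.5
Step 3: Attach original signs; sum ranks with positive sign and with negative sign.
W+ = 3 + 8.5 + 11 + 1 + 6 + 5 + 8.5 = 43
W- = 3 + 8.5 + 3 + 8.5 = 23
(Check: W+ + W- = 66 should equal n(n+1)/2 = 66.)
Step 4: Test statistic W = min(W+, W-) = 23.
Step 5: Ties in |d|, so use the tie-corrected normal approximation.
        E[W] = n(n+1)/4 = 11*12/4 = 33.
        Tie groups: |d|=2 (t=3), |d|=7 (t=4); sum(t^3 - t) = 84.
        Var[W] = n(n+1)(2n+1)/24 - sum(t^3-t)/48 = 3036/24 - 84/48 = 124.75.
        z = (W - E[W]) / sqrt(Var[W]) = (23 - 33) / 11.1692 = -0.8953.
        Two-sided p = 2*Phi(z) = 0.370614.
Step 6: alpha = 0.05. fail to reject H0.

W+ = 43, W- = 23, W = min = 23, p = 0.370614, fail to reject H0.
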